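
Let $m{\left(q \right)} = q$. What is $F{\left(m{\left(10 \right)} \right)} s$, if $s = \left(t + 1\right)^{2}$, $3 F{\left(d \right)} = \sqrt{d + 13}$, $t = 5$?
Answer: $12 \sqrt{23} \approx 57.55$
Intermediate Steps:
$F{\left(d \right)} = \frac{\sqrt{13 + d}}{3}$ ($F{\left(d \right)} = \frac{\sqrt{d + 13}}{3} = \frac{\sqrt{13 + d}}{3}$)
$s = 36$ ($s = \left(5 + 1\right)^{2} = 6^{2} = 36$)
$F{\left(m{\left(10 \right)} \right)} s = \frac{\sqrt{13 + 10}}{3} \cdot 36 = \frac{\sqrt{23}}{3} \cdot 36 = 12 \sqrt{23}$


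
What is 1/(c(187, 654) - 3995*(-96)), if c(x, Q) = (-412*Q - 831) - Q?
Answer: 1/112587 ≈ 8.8820e-6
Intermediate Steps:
c(x, Q) = -831 - 413*Q (c(x, Q) = (-831 - 412*Q) - Q = -831 - 413*Q)
1/(c(187, 654) - 3995*(-96)) = 1/((-831 - 413*654) - 3995*(-96)) = 1/((-831 - 270102) + 383520) = 1/(-270933 + 383520) = 1/112587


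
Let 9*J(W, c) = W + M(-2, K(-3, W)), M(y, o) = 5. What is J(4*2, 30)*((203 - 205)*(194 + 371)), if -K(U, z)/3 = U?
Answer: -14690/9 ≈ -1632.2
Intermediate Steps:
K(U, z) = -3*U
J(W, c) = 5/9 + W/9 (J(W, c) = (W + 5)/9 = (5 + W)/9 = 5/9 + W/9)
J(4*2, 30)*((203 - 205)*(194 + 371)) = (5/9 + (4*2)/9)*((203 - 205)*(194 + 371)) = (5/9 + (⅑)*8)*(-2*565) = (5/9 + 8/9)*(-1130) = (13/9)*(-1130) = -14690/9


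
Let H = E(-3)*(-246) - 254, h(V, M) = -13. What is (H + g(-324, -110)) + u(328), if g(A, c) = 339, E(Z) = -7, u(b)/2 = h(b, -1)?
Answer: 1781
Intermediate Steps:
u(b) = -26 (u(b) = 2*(-13) = -26)
H = 1468 (H = -7*(-246) - 254 = 1722 - 254 = 1468)
(H + g(-324, -110)) + u(328) = (1468 + 339) - 26 = 1807 - 26 = 1781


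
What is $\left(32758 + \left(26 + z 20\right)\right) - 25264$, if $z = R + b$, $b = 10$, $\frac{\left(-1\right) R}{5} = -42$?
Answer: $11920$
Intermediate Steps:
$R = 210$ ($R = \left(-5\right) \left(-42\right) = 210$)
$z = 220$ ($z = 210 + 10 = 220$)
$\left(32758 + \left(26 + z 20\right)\right) - 25264 = \left(32758 + \left(26 + 220 \cdot 20\right)\right) - 25264 = \left(32758 + \left(26 + 4400\right)\right) - 25264 = \left(32758 + 4426\right) - 25264 = 37184 - 25264 = 11920$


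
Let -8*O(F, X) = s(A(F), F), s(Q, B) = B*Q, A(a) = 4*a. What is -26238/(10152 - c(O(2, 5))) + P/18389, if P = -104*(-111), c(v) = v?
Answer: -4936119/2523269 ≈ -1.9562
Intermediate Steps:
O(F, X) = -F²/2 (O(F, X) = -F*4*F/8 = -F²/2)
P = 11544
-26238/(10152 - c(O(2, 5))) + P/18389 = -26238/(10152 - (-1)*2²/2) + 11544/18389 = -26238/(10152 - (-1)*4/2) + 11544*(1/18389) = -26238/(10152 - 1*(-2)) + 312/497 = -26238/(10152 + 2) + 312/497 = -26238/10154 + 312/497 = -26238*1/10154 + 312/497 = -13119/5077 + 312/497 = -4936119/2523269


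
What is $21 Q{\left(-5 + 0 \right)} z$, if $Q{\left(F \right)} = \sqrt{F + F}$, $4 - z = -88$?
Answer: $1932 i \sqrt{10} \approx 6109.5 i$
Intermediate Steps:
$z = 92$ ($z = 4 - -88 = 4 + 88 = 92$)
$Q{\left(F \right)} = \sqrt{2} \sqrt{F}$ ($Q{\left(F \right)} = \sqrt{2 F} = \sqrt{2} \sqrt{F}$)
$21 Q{\left(-5 + 0 \right)} z = 21 \sqrt{2} \sqrt{-5 + 0} \cdot 92 = 21 \sqrt{2} \sqrt{-5} \cdot 92 = 21 \sqrt{2} i \sqrt{5} \cdot 92 = 21 i \sqrt{10} \cdot 92 = 1932 i \sqrt{10}$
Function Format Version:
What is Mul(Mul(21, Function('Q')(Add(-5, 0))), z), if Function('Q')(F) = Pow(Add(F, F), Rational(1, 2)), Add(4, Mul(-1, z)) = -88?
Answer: Mul(1932, I, Pow(10, Rational(1, 2))) ≈ Mul(6109.5, I)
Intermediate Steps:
z = 92 (z = Add(4, Mul(-1, -88)) = Add(4, 88) = 92)
Function('Q')(F) = Mul(Pow(2, Rational(1, 2)), Pow(F, Rational(1, 2))) (Function('Q')(F) = Pow(Mul(2, F), Rational(1, 2)) = Mul(Pow(2, Rational(1, 2)), Pow(F, Rational(1, 2))))
Mul(Mul(21, Function('Q')(Add(-5, 0))), z) = Mul(Mul(21, Mul(Pow(2, Rational(1, 2)), Pow(Add(-5, 0), Rational(1, 2)))), 92) = Mul(Mul(21, Mul(Pow(2, Rational(1, 2)), Pow(-5, Rational(1, 2)))), 92) = Mul(Mul(21, Mul(Pow(2, Rational(1, 2)), Mul(I, Pow(5, Rational(1, 2))))), 92) = Mul(Mul(21, Mul(I, Pow(10, Rational(1, 2)))), 92) = Mul(Mul(21, I, Pow(10, Rational(1, 2))), 92) = Mul(1932, I, Pow(10, Rational(1, 2)))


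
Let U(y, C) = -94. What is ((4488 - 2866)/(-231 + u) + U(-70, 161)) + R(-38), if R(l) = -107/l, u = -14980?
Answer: -52767751/578018 ≈ -91.291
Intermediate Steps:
((4488 - 2866)/(-231 + u) + U(-70, 161)) + R(-38) = ((4488 - 2866)/(-231 - 14980) - 94) - 107/(-38) = (1622/(-15211) - 94) - 107*(-1/38) = (1622*(-1/15211) - 94) + 107/38 = (-1622/15211 - 94) + 107/38 = -1431456/15211 + 107/38 = -52767751/578018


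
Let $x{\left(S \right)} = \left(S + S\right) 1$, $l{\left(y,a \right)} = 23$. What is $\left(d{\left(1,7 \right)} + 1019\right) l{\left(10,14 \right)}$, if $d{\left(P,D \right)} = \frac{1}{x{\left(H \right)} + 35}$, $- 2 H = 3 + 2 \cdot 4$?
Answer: $\frac{562511}{24} \approx 23438.0$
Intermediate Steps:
$H = - \frac{11}{2}$ ($H = - \frac{3 + 2 \cdot 4}{2} = - \frac{3 + 8}{2} = \left(- \frac{1}{2}\right) 11 = - \frac{11}{2} \approx -5.5$)
$x{\left(S \right)} = 2 S$ ($x{\left(S \right)} = 2 S 1 = 2 S$)
$d{\left(P,D \right)} = \frac{1}{24}$ ($d{\left(P,D \right)} = \frac{1}{2 \left(- \frac{11}{2}\right) + 35} = \frac{1}{-11 + 35} = \frac{1}{24}$)
$\left(d{\left(1,7 \right)} + 1019\right) l{\left(10,14 \right)} = \left(\frac{1}{24} + 1019\right) 23 = \frac{24457}{24} \cdot 23 = \frac{562511}{24}$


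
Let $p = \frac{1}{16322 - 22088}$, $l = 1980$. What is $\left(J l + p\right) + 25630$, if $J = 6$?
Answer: $\frac{216282659}{5766} \approx 37510.0$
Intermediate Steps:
$p = - \frac{1}{5766}$ ($p = \frac{1}{-5766} = - \frac{1}{5766} \approx -0.00017343$)
$\left(J l + p\right) + 25630 = \left(6 \cdot 1980 - \frac{1}{5766}\right) + 25630 = \left(11880 - \frac{1}{5766}\right) + 25630 = \frac{68500079}{5766} + 25630 = \frac{216282659}{5766}$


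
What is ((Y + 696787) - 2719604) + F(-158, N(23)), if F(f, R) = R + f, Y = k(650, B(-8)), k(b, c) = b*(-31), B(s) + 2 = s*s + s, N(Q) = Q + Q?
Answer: -2043079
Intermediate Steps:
N(Q) = 2*Q
B(s) = -2 + s + s² (B(s) = -2 + (s*s + s) = -2 + (s² + s) = -2 + (s + s²) = -2 + s + s²)
k(b, c) = -31*b
Y = -20150 (Y = -31*650 = -20150)
((Y + 696787) - 2719604) + F(-158, N(23)) = ((-20150 + 696787) - 2719604) + (2*23 - 158) = (676637 - 2719604) + (46 - 158) = -2042967 - 112 = -2043079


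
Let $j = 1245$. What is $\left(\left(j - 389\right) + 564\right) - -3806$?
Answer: $5226$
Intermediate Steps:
$\left(\left(j - 389\right) + 564\right) - -3806 = \left(\left(1245 - 389\right) + 564\right) - -3806 = \left(856 + 564\right) + 3806 = 1420 + 3806 = 5226$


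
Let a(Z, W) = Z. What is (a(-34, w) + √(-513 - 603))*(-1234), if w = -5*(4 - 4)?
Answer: 41956 - 7404*I*√31 ≈ 41956.0 - 41224.0*I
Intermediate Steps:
w = 0 (w = -5*0 = 0)
(a(-34, w) + √(-513 - 603))*(-1234) = (-34 + √(-513 - 603))*(-1234) = (-34 + √(-1116))*(-1234) = (-34 + 6*I*√31)*(-1234) = 41956 - 7404*I*√31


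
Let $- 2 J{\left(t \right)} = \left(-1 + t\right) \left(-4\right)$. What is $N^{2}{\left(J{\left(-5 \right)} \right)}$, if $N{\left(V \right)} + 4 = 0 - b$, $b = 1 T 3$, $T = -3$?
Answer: $25$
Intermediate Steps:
$b = -9$ ($b = 1 \left(-3\right) 3 = \left(-3\right) 3 = -9$)
$J{\left(t \right)} = -2 + 2 t$ ($J{\left(t \right)} = - \frac{\left(-1 + t\right) \left(-4\right)}{2} = - \frac{4 - 4 t}{2} = -2 + 2 t$)
$N{\left(V \right)} = 5$ ($N{\left(V \right)} = -4 + \left(0 - -9\right) = -4 + \left(0 + 9\right) = -4 + 9 = 5$)
$N^{2}{\left(J{\left(-5 \right)} \right)} = 5^{2} = 25$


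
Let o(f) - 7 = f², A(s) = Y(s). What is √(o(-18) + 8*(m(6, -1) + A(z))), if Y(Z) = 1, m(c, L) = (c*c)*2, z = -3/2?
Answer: √915 ≈ 30.249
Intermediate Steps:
z = -3/2 (z = -3*½ = -3/2 ≈ -1.5000)
m(c, L) = 2*c² (m(c, L) = c²*2 = 2*c²)
A(s) = 1
o(f) = 7 + f²
√(o(-18) + 8*(m(6, -1) + A(z))) = √((7 + (-18)²) + 8*(2*6² + 1)) = √((7 + 324) + 8*(2*36 + 1)) = √(331 + 8*(72 + 1)) = √(331 + 8*73) = √(331 + 584) = √915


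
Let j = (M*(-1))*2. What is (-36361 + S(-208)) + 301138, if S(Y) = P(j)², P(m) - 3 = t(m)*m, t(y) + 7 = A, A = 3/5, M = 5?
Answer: 269266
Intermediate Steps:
A = ⅗ (A = 3*(⅕) = ⅗ ≈ 0.60000)
j = -10 (j = (5*(-1))*2 = -5*2 = -10)
t(y) = -32/5 (t(y) = -7 + ⅗ = -32/5)
P(m) = 3 - 32*m/5
S(Y) = 4489 (S(Y) = (3 - 32/5*(-10))² = (3 + 64)² = 67² = 4489)
(-36361 + S(-208)) + 301138 = (-36361 + 4489) + 301138 = -31872 + 301138 = 269266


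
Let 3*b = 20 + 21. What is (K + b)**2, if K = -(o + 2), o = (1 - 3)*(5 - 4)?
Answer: 1681/9 ≈ 186.78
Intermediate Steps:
o = -2 (o = -2*1 = -2)
K = 0 (K = -(-2 + 2) = -1*0 = 0)
b = 41/3 (b = (20 + 21)/3 = (1/3)*41 = 41/3 ≈ 13.667)
(K + b)**2 = (0 + 41/3)**2 = (41/3)**2 = 1681/9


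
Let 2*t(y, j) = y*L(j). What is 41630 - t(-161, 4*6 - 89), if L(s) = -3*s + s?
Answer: 52095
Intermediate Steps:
L(s) = -2*s
t(y, j) = -j*y (t(y, j) = (y*(-2*j))/2 = (-2*j*y)/2 = -j*y)
41630 - t(-161, 4*6 - 89) = 41630 - (-1)*(4*6 - 89)*(-161) = 41630 - (-1)*(24 - 89)*(-161) = 41630 - (-1)*(-65)*(-161) = 41630 - 1*(-10465) = 41630 + 10465 = 52095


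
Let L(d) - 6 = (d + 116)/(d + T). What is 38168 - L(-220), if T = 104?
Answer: 1106672/29 ≈ 38161.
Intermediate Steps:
L(d) = 6 + (116 + d)/(104 + d) (L(d) = 6 + (d + 116)/(d + 104) = 6 + (116 + d)/(104 + d))
38168 - L(-220) = 38168 - (740 + 7*(-220))/(104 - 220) = 38168 - (740 - 1540)/(-116) = 38168 - (-1)*(-800)/116 = 38168 - 1*200/29 = 38168 - 200/29 = 1106672/29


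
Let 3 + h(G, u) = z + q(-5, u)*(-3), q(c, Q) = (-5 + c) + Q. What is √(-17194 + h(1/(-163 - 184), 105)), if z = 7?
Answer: 5*I*√699 ≈ 132.19*I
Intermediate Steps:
q(c, Q) = -5 + Q + c
h(G, u) = 34 - 3*u (h(G, u) = -3 + (7 + (-5 + u - 5)*(-3)) = -3 + (7 + (-10 + u)*(-3)) = -3 + (7 + (30 - 3*u)) = -3 + (37 - 3*u) = 34 - 3*u)
√(-17194 + h(1/(-163 - 184), 105)) = √(-17194 + (34 - 3*105)) = √(-17194 + (34 - 315)) = √(-17194 - 281) = √(-17475) = 5*I*√699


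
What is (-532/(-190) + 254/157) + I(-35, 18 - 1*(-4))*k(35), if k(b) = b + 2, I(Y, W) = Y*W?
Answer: -22361182/785 ≈ -28486.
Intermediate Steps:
I(Y, W) = W*Y
k(b) = 2 + b
(-532/(-190) + 254/157) + I(-35, 18 - 1*(-4))*k(35) = (-532/(-190) + 254/157) + ((18 - 1*(-4))*(-35))*(2 + 35) = (-532*(-1/190) + 254*(1/157)) + ((18 + 4)*(-35))*37 = (14/5 + 254/157) + (22*(-35))*37 = 3468/785 - 770*37 = 3468/785 - 28490 = -22361182/785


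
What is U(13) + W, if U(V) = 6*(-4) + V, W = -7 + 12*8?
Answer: 78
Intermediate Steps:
W = 89 (W = -7 + 96 = 89)
U(V) = -24 + V
U(13) + W = (-24 + 13) + 89 = -11 + 89 = 78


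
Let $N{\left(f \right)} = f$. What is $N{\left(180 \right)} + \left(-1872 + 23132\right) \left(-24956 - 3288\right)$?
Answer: $-600467260$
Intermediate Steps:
$N{\left(180 \right)} + \left(-1872 + 23132\right) \left(-24956 - 3288\right) = 180 + \left(-1872 + 23132\right) \left(-24956 - 3288\right) = 180 + 21260 \left(-28244\right) = 180 - 600467440 = -600467260$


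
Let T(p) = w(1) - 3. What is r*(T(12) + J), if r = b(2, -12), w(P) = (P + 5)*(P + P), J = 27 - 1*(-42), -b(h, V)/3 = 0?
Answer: 0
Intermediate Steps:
b(h, V) = 0 (b(h, V) = -3*0 = 0)
J = 69 (J = 27 + 42 = 69)
w(P) = 2*P*(5 + P) (w(P) = (5 + P)*(2*P) = 2*P*(5 + P))
r = 0
T(p) = 9 (T(p) = 2*1*(5 + 1) - 3 = 2*1*6 - 3 = 12 - 3 = 9)
r*(T(12) + J) = 0*(9 + 69) = 0*78 = 0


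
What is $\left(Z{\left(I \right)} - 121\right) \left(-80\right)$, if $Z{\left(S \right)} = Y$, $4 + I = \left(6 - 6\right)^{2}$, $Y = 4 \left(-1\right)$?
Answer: $10000$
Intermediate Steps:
$Y = -4$
$I = -4$ ($I = -4 + \left(6 - 6\right)^{2} = -4 + 0^{2} = -4 + 0 = -4$)
$Z{\left(S \right)} = -4$
$\left(Z{\left(I \right)} - 121\right) \left(-80\right) = \left(-4 - 121\right) \left(-80\right) = \left(-125\right) \left(-80\right) = 10000$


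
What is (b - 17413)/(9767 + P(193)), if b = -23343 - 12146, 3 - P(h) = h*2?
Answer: -8817/1564 ≈ -5.6375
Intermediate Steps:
P(h) = 3 - 2*h (P(h) = 3 - h*2 = 3 - 2*h)
b = -35489
(b - 17413)/(9767 + P(193)) = (-35489 - 17413)/(9767 + (3 - 2*193)) = -52902/(9767 + (3 - 386)) = -52902/(9767 - 383) = -52902/9384 = -52902*1/9384 = -8817/1564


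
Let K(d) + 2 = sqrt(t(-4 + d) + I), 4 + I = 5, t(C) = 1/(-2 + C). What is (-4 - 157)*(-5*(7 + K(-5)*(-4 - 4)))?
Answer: 18515 - 6440*sqrt(110)/11 ≈ 12375.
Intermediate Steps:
I = 1 (I = -4 + 5 = 1)
K(d) = -2 + sqrt(1 + 1/(-6 + d)) (K(d) = -2 + sqrt(1/(-2 + (-4 + d)) + 1) = -2 + sqrt(1/(-6 + d) + 1) = -2 + sqrt(1 + 1/(-6 + d)))
(-4 - 157)*(-5*(7 + K(-5)*(-4 - 4))) = (-4 - 157)*(-5*(7 + (-2 + sqrt((-5 - 5)/(-6 - 5)))*(-4 - 4))) = -(-805)*(7 + (-2 + sqrt(-10/(-11)))*(-8)) = -(-805)*(7 + (-2 + sqrt(-1/11*(-10)))*(-8)) = -(-805)*(7 + (-2 + sqrt(10/11))*(-8)) = -(-805)*(7 + (-2 + sqrt(110)/11)*(-8)) = -(-805)*(7 + (16 - 8*sqrt(110)/11)) = -(-805)*(23 - 8*sqrt(110)/11) = -161*(-115 + 40*sqrt(110)/11) = 18515 - 6440*sqrt(110)/11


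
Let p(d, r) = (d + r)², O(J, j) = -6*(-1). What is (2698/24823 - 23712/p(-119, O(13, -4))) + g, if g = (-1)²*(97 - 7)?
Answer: 27972687616/316964887 ≈ 88.252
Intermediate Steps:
O(J, j) = 6
g = 90 (g = 1*90 = 90)
(2698/24823 - 23712/p(-119, O(13, -4))) + g = (2698/24823 - 23712/(-119 + 6)²) + 90 = (2698*(1/24823) - 23712/((-113)²)) + 90 = (2698/24823 - 23712/12769) + 90 = -554152214/316964887 + 90 = 27972687616/316964887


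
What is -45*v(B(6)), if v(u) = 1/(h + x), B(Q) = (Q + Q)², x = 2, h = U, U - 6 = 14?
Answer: -45/22 ≈ -2.0455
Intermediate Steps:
U = 20 (U = 6 + 14 = 20)
h = 20
B(Q) = 4*Q² (B(Q) = (2*Q)² = 4*Q²)
v(u) = 1/22 (v(u) = 1/(20 + 2) = 1/22)
-45*v(B(6)) = -45*1/22 = -45/22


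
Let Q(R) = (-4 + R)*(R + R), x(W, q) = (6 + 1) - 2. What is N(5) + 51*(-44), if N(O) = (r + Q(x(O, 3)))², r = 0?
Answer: -2144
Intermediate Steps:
x(W, q) = 5 (x(W, q) = 7 - 2 = 5)
Q(R) = 2*R*(-4 + R) (Q(R) = (-4 + R)*(2*R) = 2*R*(-4 + R))
N(O) = 100 (N(O) = (0 + 2*5*(-4 + 5))² = (0 + 2*5*1)² = (0 + 10)² = 10² = 100)
N(5) + 51*(-44) = 100 + 51*(-44) = 100 - 2244 = -2144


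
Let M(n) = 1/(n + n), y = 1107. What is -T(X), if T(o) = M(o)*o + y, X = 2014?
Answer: -2215/2 ≈ -1107.5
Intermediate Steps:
M(n) = 1/(2*n)
T(o) = 2215/2 (T(o) = (1/(2*o))*o + 1107 = 1/2 + 1107 = 2215/2)
-T(X) = -1*2215/2 = -2215/2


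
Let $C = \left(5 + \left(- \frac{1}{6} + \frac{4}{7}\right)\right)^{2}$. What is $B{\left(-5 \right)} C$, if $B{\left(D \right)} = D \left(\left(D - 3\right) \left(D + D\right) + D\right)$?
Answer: $- \frac{6441125}{588} \approx -10954.0$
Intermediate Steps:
$C = \frac{51529}{1764}$ ($C = \left(5 + \left(\left(-1\right) \frac{1}{6} + 4 \cdot \frac{1}{7}\right)\right)^{2} = \left(5 + \left(- \frac{1}{6} + \frac{4}{7}\right)\right)^{2} = \left(5 + \frac{17}{42}\right)^{2} = \left(\frac{227}{42}\right)^{2} = \frac{51529}{1764} \approx 29.211$)
$B{\left(D \right)} = D \left(D + 2 D \left(-3 + D\right)\right)$ ($B{\left(D \right)} = D \left(\left(-3 + D\right) 2 D + D\right) = D \left(2 D \left(-3 + D\right) + D\right) = D \left(D + 2 D \left(-3 + D\right)\right)$)
$B{\left(-5 \right)} C = \left(-5\right)^{2} \left(-5 + 2 \left(-5\right)\right) \frac{51529}{1764} = 25 \left(-5 - 10\right) \frac{51529}{1764} = 25 \left(-15\right) \frac{51529}{1764} = \left(-375\right) \frac{51529}{1764} = - \frac{6441125}{588}$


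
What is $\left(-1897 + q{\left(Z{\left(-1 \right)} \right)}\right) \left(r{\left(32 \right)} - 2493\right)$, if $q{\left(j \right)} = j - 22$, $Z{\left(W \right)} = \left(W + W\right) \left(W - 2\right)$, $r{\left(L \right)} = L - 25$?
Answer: $4755718$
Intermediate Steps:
$r{\left(L \right)} = -25 + L$
$Z{\left(W \right)} = 2 W \left(-2 + W\right)$
$q{\left(j \right)} = -22 + j$ ($q{\left(j \right)} = j - 22 = -22 + j$)
$\left(-1897 + q{\left(Z{\left(-1 \right)} \right)}\right) \left(r{\left(32 \right)} - 2493\right) = \left(-1897 - \left(22 + 2 \left(-2 - 1\right)\right)\right) \left(\left(-25 + 32\right) - 2493\right) = \left(-1897 - \left(22 + 2 \left(-3\right)\right)\right) \left(7 - 2493\right) = \left(-1897 + \left(-22 + 6\right)\right) \left(-2486\right) = \left(-1897 - 16\right) \left(-2486\right) = \left(-1913\right) \left(-2486\right) = 4755718$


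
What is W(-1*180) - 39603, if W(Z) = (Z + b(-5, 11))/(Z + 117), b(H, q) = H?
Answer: -2494804/63 ≈ -39600.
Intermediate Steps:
W(Z) = (-5 + Z)/(117 + Z) (W(Z) = (Z - 5)/(Z + 117) = (-5 + Z)/(117 + Z))
W(-1*180) - 39603 = (-5 - 1*180)/(117 - 1*180) - 39603 = (-5 - 180)/(117 - 180) - 39603 = -185/(-63) - 39603 = -1/63*(-185) - 39603 = 185/63 - 39603 = -2494804/63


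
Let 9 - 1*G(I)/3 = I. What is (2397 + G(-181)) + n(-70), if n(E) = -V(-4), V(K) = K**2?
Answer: 2951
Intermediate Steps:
G(I) = 27 - 3*I
n(E) = -16 (n(E) = -1*(-4)**2 = -1*16 = -16)
(2397 + G(-181)) + n(-70) = (2397 + (27 - 3*(-181))) - 16 = (2397 + (27 + 543)) - 16 = (2397 + 570) - 16 = 2967 - 16 = 2951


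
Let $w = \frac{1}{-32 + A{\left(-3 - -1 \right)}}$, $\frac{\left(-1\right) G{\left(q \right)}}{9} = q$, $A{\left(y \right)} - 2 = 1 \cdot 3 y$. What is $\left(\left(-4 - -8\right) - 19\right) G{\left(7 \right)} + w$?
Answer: $\frac{34019}{36} \approx 944.97$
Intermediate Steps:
$A{\left(y \right)} = 2 + 3 y$ ($A{\left(y \right)} = 2 + 1 \cdot 3 y = 2 + 3 y$)
$G{\left(q \right)} = - 9 q$
$w = - \frac{1}{36}$ ($w = \frac{1}{-32 + \left(2 + 3 \left(-3 - -1\right)\right)} = \frac{1}{-32 + \left(2 + 3 \left(-3 + 1\right)\right)} = \frac{1}{-32 + \left(2 + 3 \left(-2\right)\right)} = \frac{1}{-32 + \left(2 - 6\right)} = \frac{1}{-32 - 4} = \frac{1}{-36} = - \frac{1}{36} \approx -0.027778$)
$\left(\left(-4 - -8\right) - 19\right) G{\left(7 \right)} + w = \left(\left(-4 - -8\right) - 19\right) \left(\left(-9\right) 7\right) - \frac{1}{36} = \left(\left(-4 + 8\right) - 19\right) \left(-63\right) - \frac{1}{36} = \left(4 - 19\right) \left(-63\right) - \frac{1}{36} = \left(-15\right) \left(-63\right) - \frac{1}{36} = 945 - \frac{1}{36} = \frac{34019}{36}$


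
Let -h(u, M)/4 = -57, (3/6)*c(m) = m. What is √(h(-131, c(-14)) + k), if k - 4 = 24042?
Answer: √24274 ≈ 155.80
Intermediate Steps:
k = 24046 (k = 4 + 24042 = 24046)
c(m) = 2*m
h(u, M) = 228 (h(u, M) = -4*(-57) = 228)
√(h(-131, c(-14)) + k) = √(228 + 24046) = √24274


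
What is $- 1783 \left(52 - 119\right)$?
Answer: $119461$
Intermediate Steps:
$- 1783 \left(52 - 119\right) = \left(-1783\right) \left(-67\right) = 119461$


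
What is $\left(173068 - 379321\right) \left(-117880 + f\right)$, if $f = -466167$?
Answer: $120461445891$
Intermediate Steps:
$\left(173068 - 379321\right) \left(-117880 + f\right) = \left(173068 - 379321\right) \left(-117880 - 466167\right) = \left(-206253\right) \left(-584047\right) = 120461445891$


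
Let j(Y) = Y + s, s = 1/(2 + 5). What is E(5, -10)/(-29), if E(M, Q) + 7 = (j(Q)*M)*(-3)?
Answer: -34/7 ≈ -4.8571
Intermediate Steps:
s = 1/7 ≈ 0.14286
j(Y) = 1/7 + Y (j(Y) = Y + 1/7 = 1/7 + Y)
E(M, Q) = -7 - 3*M*(1/7 + Q) (E(M, Q) = -7 + ((1/7 + Q)*M)*(-3) = -7 + (M*(1/7 + Q))*(-3) = -7 - 3*M*(1/7 + Q))
E(5, -10)/(-29) = (-7 - 3/7*5*(1 + 7*(-10)))/(-29) = (-7 - 3/7*5*(1 - 70))*(-1/29) = (-7 - 3/7*5*(-69))*(-1/29) = (-7 + 1035/7)*(-1/29) = (986/7)*(-1/29) = -34/7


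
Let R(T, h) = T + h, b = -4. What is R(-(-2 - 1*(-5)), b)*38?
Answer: -266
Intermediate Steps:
R(-(-2 - 1*(-5)), b)*38 = (-(-2 - 1*(-5)) - 4)*38 = (-(-2 + 5) - 4)*38 = (-1*3 - 4)*38 = (-3 - 4)*38 = -7*38 = -266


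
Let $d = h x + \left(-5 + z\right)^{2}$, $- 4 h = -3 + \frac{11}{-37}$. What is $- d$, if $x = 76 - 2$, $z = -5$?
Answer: $-161$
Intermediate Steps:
$x = 74$
$h = \frac{61}{74}$ ($h = - \frac{-3 + \frac{11}{-37}}{4} = - \frac{-3 + 11 \left(- \frac{1}{37}\right)}{4} = - \frac{-3 - \frac{11}{37}}{4} = \left(- \frac{1}{4}\right) \left(- \frac{122}{37}\right) = \frac{61}{74} \approx 0.82432$)
$d = 161$ ($d = \frac{61}{74} \cdot 74 + \left(-5 - 5\right)^{2} = 61 + \left(-10\right)^{2} = 61 + 100 = 161$)
$- d = \left(-1\right) 161 = -161$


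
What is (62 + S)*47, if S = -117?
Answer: -2585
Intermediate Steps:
(62 + S)*47 = (62 - 117)*47 = -55*47 = -2585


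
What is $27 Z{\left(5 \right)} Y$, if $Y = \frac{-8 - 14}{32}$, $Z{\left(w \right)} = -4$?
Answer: $\frac{297}{4} \approx 74.25$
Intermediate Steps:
$Y = - \frac{11}{16}$ ($Y = \left(-8 - 14\right) \frac{1}{32} = \left(-22\right) \frac{1}{32} = - \frac{11}{16} \approx -0.6875$)
$27 Z{\left(5 \right)} Y = 27 \left(-4\right) \left(- \frac{11}{16}\right) = \left(-108\right) \left(- \frac{11}{16}\right) = \frac{297}{4}$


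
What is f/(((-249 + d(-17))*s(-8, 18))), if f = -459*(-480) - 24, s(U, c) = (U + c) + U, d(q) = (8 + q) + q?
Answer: -110148/275 ≈ -400.54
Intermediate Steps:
d(q) = 8 + 2*q
s(U, c) = c + 2*U
f = 220296 (f = 220320 - 24 = 220296)
f/(((-249 + d(-17))*s(-8, 18))) = 220296/(((-249 + (8 + 2*(-17)))*(18 + 2*(-8)))) = 220296/(((-249 + (8 - 34))*(18 - 16))) = 220296/(((-249 - 26)*2)) = 220296/((-275*2)) = 220296/(-550) = 220296*(-1/550) = -110148/275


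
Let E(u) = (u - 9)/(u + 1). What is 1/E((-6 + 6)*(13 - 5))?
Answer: -⅑ ≈ -0.11111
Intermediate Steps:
E(u) = (-9 + u)/(1 + u)
1/E((-6 + 6)*(13 - 5)) = 1/((-9 + (-6 + 6)*(13 - 5))/(1 + (-6 + 6)*(13 - 5))) = 1/((-9 + 0*8)/(1 + 0*8)) = 1/((-9 + 0)/(1 + 0)) = 1/(-9/1) = 1/(1*(-9)) = 1/(-9) = -⅑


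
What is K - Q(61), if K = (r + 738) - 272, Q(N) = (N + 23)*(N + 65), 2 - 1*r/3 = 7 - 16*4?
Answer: -9941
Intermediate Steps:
r = 177 (r = 6 - 3*(7 - 16*4) = 6 - 3*(7 - 64) = 6 - 3*(-57) = 6 + 171 = 177)
Q(N) = (23 + N)*(65 + N)
K = 643 (K = (177 + 738) - 272 = 915 - 272 = 643)
K - Q(61) = 643 - (1495 + 61² + 88*61) = 643 - (1495 + 3721 + 5368) = 643 - 1*10584 = 643 - 10584 = -9941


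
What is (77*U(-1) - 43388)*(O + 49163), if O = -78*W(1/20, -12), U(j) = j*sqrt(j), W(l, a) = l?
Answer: -10664575154/5 - 37852507*I/10 ≈ -2.1329e+9 - 3.7853e+6*I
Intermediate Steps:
U(j) = j**(3/2)
O = -39/10 (O = -78/20 = -78*1/20 = -39/10 ≈ -3.9000)
(77*U(-1) - 43388)*(O + 49163) = (77*(-1)**(3/2) - 43388)*(-39/10 + 49163) = (77*(-I) - 43388)*(491591/10) = (-77*I - 43388)*(491591/10) = (-43388 - 77*I)*(491591/10) = -10664575154/5 - 37852507*I/10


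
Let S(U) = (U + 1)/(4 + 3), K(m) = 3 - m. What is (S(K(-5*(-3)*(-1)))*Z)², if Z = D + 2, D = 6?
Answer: 23104/49 ≈ 471.51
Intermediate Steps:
S(U) = ⅐ + U/7 (S(U) = (1 + U)/7 = (1 + U)*(⅐) = ⅐ + U/7)
Z = 8 (Z = 6 + 2 = 8)
(S(K(-5*(-3)*(-1)))*Z)² = ((⅐ + (3 - (-5*(-3))*(-1))/7)*8)² = ((⅐ + (3 - 15*(-1))/7)*8)² = ((⅐ + (3 - 1*(-15))/7)*8)² = ((⅐ + (3 + 15)/7)*8)² = ((⅐ + (⅐)*18)*8)² = ((⅐ + 18/7)*8)² = ((19/7)*8)² = (152/7)² = 23104/49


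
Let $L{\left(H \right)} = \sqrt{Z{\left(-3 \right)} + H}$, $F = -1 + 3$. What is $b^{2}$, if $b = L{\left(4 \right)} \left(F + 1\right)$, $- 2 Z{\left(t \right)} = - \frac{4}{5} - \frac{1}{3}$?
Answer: $\frac{411}{10} \approx 41.1$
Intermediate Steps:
$F = 2$
$Z{\left(t \right)} = \frac{17}{30}$ ($Z{\left(t \right)} = - \frac{- \frac{4}{5} - \frac{1}{3}}{2} = \left(- \frac{1}{2}\right) \left(- \frac{17}{15}\right) = \frac{17}{30}$)
$L{\left(H \right)} = \sqrt{\frac{17}{30} + H}$
$b = \frac{\sqrt{4110}}{10}$ ($b = \frac{\sqrt{510 + 900 \cdot 4}}{30} \left(2 + 1\right) = \frac{\sqrt{510 + 3600}}{30} \cdot 3 = \frac{\sqrt{4110}}{30} \cdot 3 = \frac{\sqrt{4110}}{10} \approx 6.4109$)
$b^{2} = \left(\frac{\sqrt{4110}}{10}\right)^{2} = \frac{411}{10}$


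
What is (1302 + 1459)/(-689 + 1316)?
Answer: 251/57 ≈ 4.4035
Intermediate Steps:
(1302 + 1459)/(-689 + 1316) = 2761/627 = (1/627)*2761 = 251/57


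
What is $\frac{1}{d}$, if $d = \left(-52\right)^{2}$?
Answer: $\frac{1}{2704} \approx 0.00036982$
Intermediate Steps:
$d = 2704$
$\frac{1}{d} = \frac{1}{2704}$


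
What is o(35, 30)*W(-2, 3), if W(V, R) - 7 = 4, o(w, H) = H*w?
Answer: 11550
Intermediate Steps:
W(V, R) = 11 (W(V, R) = 7 + 4 = 11)
o(35, 30)*W(-2, 3) = (30*35)*11 = 1050*11 = 11550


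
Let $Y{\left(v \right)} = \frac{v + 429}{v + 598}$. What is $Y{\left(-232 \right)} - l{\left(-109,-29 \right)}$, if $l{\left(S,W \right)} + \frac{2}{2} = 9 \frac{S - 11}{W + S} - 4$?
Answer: $- \frac{19259}{8418} \approx -2.2878$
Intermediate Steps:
$Y{\left(v \right)} = \frac{429 + v}{598 + v}$
$l{\left(S,W \right)} = -5 + \frac{9 \left(-11 + S\right)}{S + W}$ ($l{\left(S,W \right)} = -1 + \left(9 \frac{S - 11}{W + S} - 4\right) = -1 + \left(9 \frac{-11 + S}{S + W} - 4\right) = -1 + \left(\frac{9 \left(-11 + S\right)}{S + W} - 4\right) = -1 + \left(-4 + \frac{9 \left(-11 + S\right)}{S + W}\right) = -5 + \frac{9 \left(-11 + S\right)}{S + W}$)
$Y{\left(-232 \right)} - l{\left(-109,-29 \right)} = \frac{429 - 232}{598 - 232} - \frac{-99 - -145 + 4 \left(-109\right)}{-109 - 29} = \frac{1}{366} \cdot 197 - \frac{-99 + 145 - 436}{-138} = \frac{1}{366} \cdot 197 - \left(- \frac{1}{138}\right) \left(-390\right) = \frac{197}{366} - \frac{65}{23} = - \frac{19259}{8418}$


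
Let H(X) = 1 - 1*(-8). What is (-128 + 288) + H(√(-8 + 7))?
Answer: 169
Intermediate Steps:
H(X) = 9 (H(X) = 1 + 8 = 9)
(-128 + 288) + H(√(-8 + 7)) = (-128 + 288) + 9 = 160 + 9 = 169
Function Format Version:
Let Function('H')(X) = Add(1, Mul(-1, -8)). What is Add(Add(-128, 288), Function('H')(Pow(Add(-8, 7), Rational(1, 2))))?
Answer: 169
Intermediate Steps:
Function('H')(X) = 9 (Function('H')(X) = Add(1, 8) = 9)
Add(Add(-128, 288), Function('H')(Pow(Add(-8, 7), Rational(1, 2)))) = Add(Add(-128, 288), 9) = Add(160, 9) = 169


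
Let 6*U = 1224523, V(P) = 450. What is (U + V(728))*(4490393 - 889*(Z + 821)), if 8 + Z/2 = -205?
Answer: 846628012679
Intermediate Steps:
Z = -426 (Z = -16 + 2*(-205) = -16 - 410 = -426)
U = 1224523/6 (U = (⅙)*1224523 = 1224523/6 ≈ 2.0409e+5)
(U + V(728))*(4490393 - 889*(Z + 821)) = (1224523/6 + 450)*(4490393 - 889*(-426 + 821)) = 1227223*(4490393 - 889*395)/6 = 1227223*(4490393 - 351155)/6 = (1227223/6)*4139238 = 846628012679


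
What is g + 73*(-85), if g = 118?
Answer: -6087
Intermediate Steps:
g + 73*(-85) = 118 + 73*(-85) = 118 - 6205 = -6087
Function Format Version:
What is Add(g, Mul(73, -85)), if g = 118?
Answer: -6087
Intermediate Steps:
Add(g, Mul(73, -85)) = Add(118, Mul(73, -85)) = Add(118, -6205) = -6087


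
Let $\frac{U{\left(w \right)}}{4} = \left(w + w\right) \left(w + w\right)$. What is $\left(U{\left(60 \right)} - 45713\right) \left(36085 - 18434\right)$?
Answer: $209817437$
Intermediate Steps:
$U{\left(w \right)} = 16 w^{2}$ ($U{\left(w \right)} = 4 \left(w + w\right) \left(w + w\right) = 4 \cdot 2 w 2 w = 4 \cdot 4 w^{2} = 16 w^{2}$)
$\left(U{\left(60 \right)} - 45713\right) \left(36085 - 18434\right) = \left(16 \cdot 60^{2} - 45713\right) \left(36085 - 18434\right) = \left(16 \cdot 3600 - 45713\right) 17651 = \left(57600 - 45713\right) 17651 = 11887 \cdot 17651 = 209817437$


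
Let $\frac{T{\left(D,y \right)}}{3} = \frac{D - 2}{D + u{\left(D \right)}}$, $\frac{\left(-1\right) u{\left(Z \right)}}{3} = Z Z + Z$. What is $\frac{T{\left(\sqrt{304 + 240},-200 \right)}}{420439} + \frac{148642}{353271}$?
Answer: $\frac{76431257283500}{181650852000087} - \frac{1227 \sqrt{34}}{69930777992} \approx 0.42076$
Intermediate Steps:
$u{\left(Z \right)} = - 3 Z - 3 Z^{2}$ ($u{\left(Z \right)} = - 3 \left(Z Z + Z\right) = - 3 \left(Z^{2} + Z\right) = - 3 \left(Z + Z^{2}\right) = - 3 Z - 3 Z^{2}$)
$T{\left(D,y \right)} = \frac{3 \left(-2 + D\right)}{D - 3 D \left(1 + D\right)}$ ($T{\left(D,y \right)} = 3 \frac{D - 2}{D - 3 D \left(1 + D\right)} = 3 \frac{-2 + D}{D - 3 D \left(1 + D\right)} = \frac{3 \left(-2 + D\right)}{D - 3 D \left(1 + D\right)}$)
$\frac{T{\left(\sqrt{304 + 240},-200 \right)}}{420439} + \frac{148642}{353271} = \frac{3 \frac{1}{\sqrt{304 + 240}} \frac{1}{2 + 3 \sqrt{304 + 240}} \left(2 - \sqrt{304 + 240}\right)}{420439} + \frac{148642}{353271} = \frac{3 \left(2 - \sqrt{544}\right)}{\sqrt{544} \left(2 + 3 \sqrt{544}\right)} \frac{1}{420439} + 148642 \cdot \frac{1}{353271} = \frac{3 \left(2 - 4 \sqrt{34}\right)}{4 \sqrt{34} \left(2 + 3 \cdot 4 \sqrt{34}\right)} \frac{1}{420439} + \frac{148642}{353271} = \frac{3 \frac{\sqrt{34}}{136} \left(2 - 4 \sqrt{34}\right)}{2 + 12 \sqrt{34}} \cdot \frac{1}{420439} + \frac{148642}{353271} = \frac{3 \sqrt{34} \left(2 - 4 \sqrt{34}\right)}{136 \left(2 + 12 \sqrt{34}\right)} \frac{1}{420439} + \frac{148642}{353271} = \frac{3 \sqrt{34} \left(2 - 4 \sqrt{34}\right)}{57179704 \left(2 + 12 \sqrt{34}\right)} + \frac{148642}{353271} = \frac{148642}{353271} + \frac{3 \sqrt{34} \left(2 - 4 \sqrt{34}\right)}{57179704 \left(2 + 12 \sqrt{34}\right)}$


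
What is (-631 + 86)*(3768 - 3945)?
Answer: 96465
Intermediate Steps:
(-631 + 86)*(3768 - 3945) = -545*(-177) = 96465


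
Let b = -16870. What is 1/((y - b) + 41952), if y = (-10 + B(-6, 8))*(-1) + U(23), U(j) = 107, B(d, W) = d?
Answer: 1/58945 ≈ 1.6965e-5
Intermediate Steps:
y = 123 (y = (-10 - 6)*(-1) + 107 = -16*(-1) + 107 = 16 + 107 = 123)
1/((y - b) + 41952) = 1/((123 - 1*(-16870)) + 41952) = 1/((123 + 16870) + 41952) = 1/(16993 + 41952) = 1/58945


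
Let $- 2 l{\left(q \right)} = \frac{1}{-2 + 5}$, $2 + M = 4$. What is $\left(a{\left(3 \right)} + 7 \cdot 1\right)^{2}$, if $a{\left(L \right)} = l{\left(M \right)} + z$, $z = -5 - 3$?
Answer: $\frac{49}{36} \approx 1.3611$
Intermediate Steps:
$M = 2$ ($M = -2 + 4 = 2$)
$z = -8$ ($z = -5 - 3 = -8$)
$l{\left(q \right)} = - \frac{1}{6}$ ($l{\left(q \right)} = - \frac{1}{2 \left(-2 + 5\right)} = - \frac{1}{2 \cdot 3} = \left(- \frac{1}{2}\right) \frac{1}{3} = - \frac{1}{6}$)
$a{\left(L \right)} = - \frac{49}{6}$ ($a{\left(L \right)} = - \frac{1}{6} - 8 = - \frac{49}{6}$)
$\left(a{\left(3 \right)} + 7 \cdot 1\right)^{2} = \left(- \frac{49}{6} + 7 \cdot 1\right)^{2} = \left(- \frac{49}{6} + 7\right)^{2} = \left(- \frac{7}{6}\right)^{2} = \frac{49}{36}$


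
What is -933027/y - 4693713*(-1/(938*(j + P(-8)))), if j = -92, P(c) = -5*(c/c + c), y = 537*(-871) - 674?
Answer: -716218213777/8347842622 ≈ -85.797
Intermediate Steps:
y = -468401 (y = -467727 - 674 = -468401)
P(c) = -5 - 5*c (P(c) = -5*(1 + c) = -5 - 5*c)
-933027/y - 4693713*(-1/(938*(j + P(-8)))) = -933027/(-468401) - 4693713*(-1/(938*(-92 + (-5 - 5*(-8))))) = -933027*(-1/468401) - 4693713*(-1/(938*(-92 + (-5 + 40)))) = 933027/468401 - 4693713*(-1/(938*(-92 + 35))) = 933027/468401 - 4693713/((-57*(-938))) = 933027/468401 - 4693713/53466 = 933027/468401 - 4693713*1/53466 = 933027/468401 - 1564571/17822 = -716218213777/8347842622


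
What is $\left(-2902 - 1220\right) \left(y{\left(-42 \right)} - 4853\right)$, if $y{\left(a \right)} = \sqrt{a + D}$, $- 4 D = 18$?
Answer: $20004066 - 2061 i \sqrt{186} \approx 2.0004 \cdot 10^{7} - 28108.0 i$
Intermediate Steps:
$D = - \frac{9}{2}$ ($D = \left(- \frac{1}{4}\right) 18 = - \frac{9}{2} \approx -4.5$)
$y{\left(a \right)} = \sqrt{- \frac{9}{2} + a}$ ($y{\left(a \right)} = \sqrt{a - \frac{9}{2}} = \sqrt{- \frac{9}{2} + a}$)
$\left(-2902 - 1220\right) \left(y{\left(-42 \right)} - 4853\right) = \left(-2902 - 1220\right) \left(\frac{\sqrt{-18 + 4 \left(-42\right)}}{2} - 4853\right) = - 4122 \left(\frac{\sqrt{-18 - 168}}{2} - 4853\right) = - 4122 \left(\frac{\sqrt{-186}}{2} - 4853\right) = - 4122 \left(\frac{i \sqrt{186}}{2} - 4853\right) = - 4122 \left(-4853 + \frac{i \sqrt{186}}{2}\right) = 20004066 - 2061 i \sqrt{186}$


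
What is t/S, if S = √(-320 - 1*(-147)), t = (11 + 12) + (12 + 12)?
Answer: -47*I*√173/173 ≈ -3.5733*I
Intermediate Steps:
t = 47 (t = 23 + 24 = 47)
S = I*√173 (S = √(-320 + 147) = √(-173) = I*√173 ≈ 13.153*I)
t/S = 47/((I*√173)) = 47*(-I*√173/173) = -47*I*√173/173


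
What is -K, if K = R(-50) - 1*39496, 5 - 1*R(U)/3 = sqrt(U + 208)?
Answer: 39481 + 3*sqrt(158) ≈ 39519.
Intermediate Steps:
R(U) = 15 - 3*sqrt(208 + U) (R(U) = 15 - 3*sqrt(U + 208) = 15 - 3*sqrt(208 + U))
K = -39481 - 3*sqrt(158) (K = (15 - 3*sqrt(208 - 50)) - 1*39496 = (15 - 3*sqrt(158)) - 39496 = -39481 - 3*sqrt(158) ≈ -39519.)
-K = -(-39481 - 3*sqrt(158)) = 39481 + 3*sqrt(158)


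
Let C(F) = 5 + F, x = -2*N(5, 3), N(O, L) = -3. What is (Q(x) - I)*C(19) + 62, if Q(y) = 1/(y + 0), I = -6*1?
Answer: 210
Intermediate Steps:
x = 6 (x = -2*(-3) = 6)
I = -6
Q(y) = 1/y
(Q(x) - I)*C(19) + 62 = (1/6 - 1*(-6))*(5 + 19) + 62 = (1/6 + 6)*24 + 62 = (37/6)*24 + 62 = 148 + 62 = 210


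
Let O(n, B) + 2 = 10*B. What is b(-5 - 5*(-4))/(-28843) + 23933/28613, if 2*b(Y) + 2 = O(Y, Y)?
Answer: 52939290/63483443 ≈ 0.83391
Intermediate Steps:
O(n, B) = -2 + 10*B
b(Y) = -2 + 5*Y (b(Y) = -1 + (-2 + 10*Y)/2 = -1 + (-1 + 5*Y) = -2 + 5*Y)
b(-5 - 5*(-4))/(-28843) + 23933/28613 = (-2 + 5*(-5 - 5*(-4)))/(-28843) + 23933/28613 = (-2 + 5*(-5 + 20))*(-1/28843) + 23933*(1/28613) = (-2 + 5*15)*(-1/28843) + 1841/2201 = (-2 + 75)*(-1/28843) + 1841/2201 = 73*(-1/28843) + 1841/2201 = -73/28843 + 1841/2201 = 52939290/63483443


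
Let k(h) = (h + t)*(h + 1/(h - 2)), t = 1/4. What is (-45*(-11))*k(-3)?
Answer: 4356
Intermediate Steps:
t = ¼ ≈ 0.25000
k(h) = (¼ + h)*(h + 1/(-2 + h)) (k(h) = (h + ¼)*(h + 1/(h - 2)) = (¼ + h)*(h + 1/(-2 + h)))
(-45*(-11))*k(-3) = (-45*(-11))*((1 - 7*(-3)² + 2*(-3) + 4*(-3)³)/(4*(-2 - 3))) = 495*((¼)*(1 - 7*9 - 6 + 4*(-27))/(-5)) = 495*((¼)*(-⅕)*(1 - 63 - 6 - 108)) = 495*((¼)*(-⅕)*(-176)) = 495*(44/5) = 4356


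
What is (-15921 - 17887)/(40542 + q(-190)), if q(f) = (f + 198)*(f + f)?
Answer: -16904/18751 ≈ -0.90150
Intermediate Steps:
q(f) = 2*f*(198 + f) (q(f) = (198 + f)*(2*f) = 2*f*(198 + f))
(-15921 - 17887)/(40542 + q(-190)) = (-15921 - 17887)/(40542 + 2*(-190)*(198 - 190)) = -33808/(40542 + 2*(-190)*8) = -33808/(40542 - 3040) = -33808/37502 = -33808*1/37502 = -16904/18751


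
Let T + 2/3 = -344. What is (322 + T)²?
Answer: 4624/9 ≈ 513.78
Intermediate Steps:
T = -1034/3 (T = -⅔ - 344 = -1034/3 ≈ -344.67)
(322 + T)² = (322 - 1034/3)² = (-68/3)² = 4624/9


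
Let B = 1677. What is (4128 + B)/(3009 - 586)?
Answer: 5805/2423 ≈ 2.3958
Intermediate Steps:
(4128 + B)/(3009 - 586) = (4128 + 1677)/(3009 - 586) = 5805/2423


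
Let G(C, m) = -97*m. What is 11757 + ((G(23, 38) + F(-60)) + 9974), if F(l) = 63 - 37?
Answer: 18071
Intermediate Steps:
F(l) = 26
11757 + ((G(23, 38) + F(-60)) + 9974) = 11757 + ((-97*38 + 26) + 9974) = 11757 + ((-3686 + 26) + 9974) = 11757 + (-3660 + 9974) = 11757 + 6314 = 18071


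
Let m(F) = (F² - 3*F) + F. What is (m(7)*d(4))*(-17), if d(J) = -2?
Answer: 1190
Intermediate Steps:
m(F) = F² - 2*F
(m(7)*d(4))*(-17) = ((7*(-2 + 7))*(-2))*(-17) = ((7*5)*(-2))*(-17) = (35*(-2))*(-17) = -70*(-17) = 1190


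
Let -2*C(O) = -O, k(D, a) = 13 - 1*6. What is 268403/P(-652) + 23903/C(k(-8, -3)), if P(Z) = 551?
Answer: 28219927/3857 ≈ 7316.5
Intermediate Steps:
k(D, a) = 7 (k(D, a) = 13 - 6 = 7)
C(O) = O/2 (C(O) = -(-1)*O/2 = O/2)
268403/P(-652) + 23903/C(k(-8, -3)) = 268403/551 + 23903/(((½)*7)) = 268403*(1/551) + 23903/(7/2) = 268403/551 + 23903*(2/7) = 268403/551 + 47806/7 = 28219927/3857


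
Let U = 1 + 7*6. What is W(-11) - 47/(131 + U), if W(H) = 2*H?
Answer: -3875/174 ≈ -22.270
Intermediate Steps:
U = 43 (U = 1 + 42 = 43)
W(-11) - 47/(131 + U) = 2*(-11) - 47/(131 + 43) = -22 - 47/174 = -3875/174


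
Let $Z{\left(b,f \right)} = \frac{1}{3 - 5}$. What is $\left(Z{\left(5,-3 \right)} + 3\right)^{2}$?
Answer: $\frac{25}{4} \approx 6.25$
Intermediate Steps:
$Z{\left(b,f \right)} = - \frac{1}{2}$ ($Z{\left(b,f \right)} = \frac{1}{-2} = - \frac{1}{2}$)
$\left(Z{\left(5,-3 \right)} + 3\right)^{2} = \left(- \frac{1}{2} + 3\right)^{2} = \left(\frac{5}{2}\right)^{2} = \frac{25}{4}$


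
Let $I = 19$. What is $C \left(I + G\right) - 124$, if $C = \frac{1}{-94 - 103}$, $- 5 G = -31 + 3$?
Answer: $- \frac{122263}{985} \approx -124.12$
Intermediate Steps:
$G = \frac{28}{5}$ ($G = - \frac{-31 + 3}{5} = \left(- \frac{1}{5}\right) \left(-28\right) = \frac{28}{5} \approx 5.6$)
$C = - \frac{1}{197}$ ($C = \frac{1}{-197} = - \frac{1}{197} \approx -0.0050761$)
$C \left(I + G\right) - 124 = - \frac{19 + \frac{28}{5}}{197} - 124 = \left(- \frac{1}{197}\right) \frac{123}{5} - 124 = - \frac{123}{985} - 124 = - \frac{122263}{985}$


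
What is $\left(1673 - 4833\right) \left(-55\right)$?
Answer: $173800$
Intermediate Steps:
$\left(1673 - 4833\right) \left(-55\right) = \left(-3160\right) \left(-55\right) = 173800$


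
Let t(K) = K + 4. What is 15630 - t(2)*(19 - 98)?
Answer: 16104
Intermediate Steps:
t(K) = 4 + K
15630 - t(2)*(19 - 98) = 15630 - (4 + 2)*(19 - 98) = 15630 - 6*(-79) = 15630 - 1*(-474) = 15630 + 474 = 16104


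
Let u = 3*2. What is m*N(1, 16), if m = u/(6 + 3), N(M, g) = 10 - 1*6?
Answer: 8/3 ≈ 2.6667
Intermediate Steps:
N(M, g) = 4 (N(M, g) = 10 - 6 = 4)
u = 6
m = ⅔ (m = 6/(6 + 3) = 6/9 = 6*(⅑) = ⅔ ≈ 0.66667)
m*N(1, 16) = (⅔)*4 = 8/3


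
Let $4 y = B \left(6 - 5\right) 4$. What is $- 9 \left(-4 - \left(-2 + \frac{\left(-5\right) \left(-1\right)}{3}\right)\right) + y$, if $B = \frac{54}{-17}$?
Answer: $\frac{507}{17} \approx 29.824$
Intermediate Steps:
$B = - \frac{54}{17}$ ($B = 54 \left(- \frac{1}{17}\right) = - \frac{54}{17} \approx -3.1765$)
$y = - \frac{54}{17}$ ($y = \frac{\left(- \frac{54}{17}\right) \left(6 - 5\right) 4}{4} = \frac{\left(- \frac{54}{17}\right) 1 \cdot 4}{4} = \frac{\left(- \frac{54}{17}\right) 4}{4} = \frac{1}{4} \left(- \frac{216}{17}\right) = - \frac{54}{17} \approx -3.1765$)
$- 9 \left(-4 - \left(-2 + \frac{\left(-5\right) \left(-1\right)}{3}\right)\right) + y = - 9 \left(-4 - \left(-2 + \frac{\left(-5\right) \left(-1\right)}{3}\right)\right) - \frac{54}{17} = - 9 \left(-4 - \left(-2 + 5 \cdot \frac{1}{3}\right)\right) - \frac{54}{17} = - 9 \left(-4 - \left(-2 + \frac{5}{3}\right)\right) - \frac{54}{17} = - 9 \left(-4 - - \frac{1}{3}\right) - \frac{54}{17} = - 9 \left(-4 + \frac{1}{3}\right) - \frac{54}{17} = \left(-9\right) \left(- \frac{11}{3}\right) - \frac{54}{17} = 33 - \frac{54}{17} = \frac{507}{17}$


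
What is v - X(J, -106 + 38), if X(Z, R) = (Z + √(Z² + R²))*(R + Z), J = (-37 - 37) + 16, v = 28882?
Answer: 21574 + 252*√1997 ≈ 32835.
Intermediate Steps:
J = -58 (J = -74 + 16 = -58)
X(Z, R) = (R + Z)*(Z + √(R² + Z²)) (X(Z, R) = (Z + √(R² + Z²))*(R + Z) = (R + Z)*(Z + √(R² + Z²)))
v - X(J, -106 + 38) = 28882 - ((-58)² + (-106 + 38)*(-58) + (-106 + 38)*√((-106 + 38)² + (-58)²) - 58*√((-106 + 38)² + (-58)²)) = 28882 - (3364 - 68*(-58) - 68*√((-68)² + 3364) - 58*√((-68)² + 3364)) = 28882 - (3364 + 3944 - 68*√(4624 + 3364) - 58*√(4624 + 3364)) = 28882 - (3364 + 3944 - 136*√1997 - 116*√1997) = 28882 - (7308 - 252*√1997) = 28882 + (-7308 + 252*√1997) = 21574 + 252*√1997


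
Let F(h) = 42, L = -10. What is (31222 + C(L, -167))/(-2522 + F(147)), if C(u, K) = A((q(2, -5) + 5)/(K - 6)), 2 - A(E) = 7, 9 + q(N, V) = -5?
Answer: -1007/80 ≈ -12.587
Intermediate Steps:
q(N, V) = -14 (q(N, V) = -9 - 5 = -14)
A(E) = -5 (A(E) = 2 - 1*7 = 2 - 7 = -5)
C(u, K) = -5
(31222 + C(L, -167))/(-2522 + F(147)) = (31222 - 5)/(-2522 + 42) = 31217/(-2480) = 31217*(-1/2480) = -1007/80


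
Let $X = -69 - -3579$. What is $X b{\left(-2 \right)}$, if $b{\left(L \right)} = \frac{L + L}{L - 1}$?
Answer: $4680$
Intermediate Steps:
$b{\left(L \right)} = \frac{2 L}{-1 + L}$
$X = 3510$ ($X = -69 + 3579 = 3510$)
$X b{\left(-2 \right)} = 3510 \cdot 2 \left(-2\right) \frac{1}{-1 - 2} = 3510 \cdot 2 \left(-2\right) \frac{1}{-3} = 3510 \cdot 2 \left(-2\right) \left(- \frac{1}{3}\right) = 3510 \cdot \frac{4}{3} = 4680$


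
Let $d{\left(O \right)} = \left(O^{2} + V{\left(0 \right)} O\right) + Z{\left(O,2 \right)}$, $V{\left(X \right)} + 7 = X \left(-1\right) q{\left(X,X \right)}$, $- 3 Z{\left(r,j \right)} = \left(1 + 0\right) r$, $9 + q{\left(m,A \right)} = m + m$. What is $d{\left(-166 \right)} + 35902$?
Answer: $\frac{194026}{3} \approx 64675.0$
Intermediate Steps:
$q{\left(m,A \right)} = -9 + 2 m$ ($q{\left(m,A \right)} = -9 + \left(m + m\right) = -9 + 2 m$)
$Z{\left(r,j \right)} = - \frac{r}{3}$ ($Z{\left(r,j \right)} = - \frac{\left(1 + 0\right) r}{3} = - \frac{1 r}{3} = - \frac{r}{3}$)
$V{\left(X \right)} = -7 - X \left(-9 + 2 X\right)$ ($V{\left(X \right)} = -7 + X \left(-1\right) \left(-9 + 2 X\right) = -7 + - X \left(-9 + 2 X\right) = -7 - X \left(-9 + 2 X\right)$)
$d{\left(O \right)} = O^{2} - \frac{22 O}{3}$ ($d{\left(O \right)} = \left(O^{2} + \left(-7 - 0 \left(-9 + 2 \cdot 0\right)\right) O\right) - \frac{O}{3} = \left(O^{2} + \left(-7 - 0 \left(-9 + 0\right)\right) O\right) - \frac{O}{3} = \left(O^{2} + \left(-7 - 0 \left(-9\right)\right) O\right) - \frac{O}{3} = \left(O^{2} + \left(-7 + 0\right) O\right) - \frac{O}{3} = \left(O^{2} - 7 O\right) - \frac{O}{3} = O^{2} - \frac{22 O}{3}$)
$d{\left(-166 \right)} + 35902 = \frac{1}{3} \left(-166\right) \left(-22 + 3 \left(-166\right)\right) + 35902 = \frac{1}{3} \left(-166\right) \left(-22 - 498\right) + 35902 = \frac{1}{3} \left(-166\right) \left(-520\right) + 35902 = \frac{86320}{3} + 35902 = \frac{194026}{3}$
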